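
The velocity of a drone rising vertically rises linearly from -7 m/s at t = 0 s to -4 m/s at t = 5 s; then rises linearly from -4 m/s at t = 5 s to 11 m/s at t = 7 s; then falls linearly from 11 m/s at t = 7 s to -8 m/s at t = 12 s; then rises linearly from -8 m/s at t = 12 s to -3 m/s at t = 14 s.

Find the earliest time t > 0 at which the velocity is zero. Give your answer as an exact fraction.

t = 83/15 s

v changes sign on 5–7 s (from -4 to 11); the graph is linear there, so v = 0 at t = 5 + (4)·(7 − 5)/(11 − -4) = 83/15 s.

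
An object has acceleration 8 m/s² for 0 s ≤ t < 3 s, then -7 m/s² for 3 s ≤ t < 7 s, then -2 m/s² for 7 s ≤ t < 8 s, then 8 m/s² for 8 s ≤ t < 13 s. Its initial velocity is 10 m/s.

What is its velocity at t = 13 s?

44 m/s

Δv equals the area under the a-t graph; then v = v₀ + Δv.
0–3 s: 8 × 3 = 24 m/s
3–7 s: -7 × 4 = -28 m/s
7–8 s: -2 × 1 = -2 m/s
8–13 s: 8 × 5 = 40 m/s
Δv = 34 m/s, so v(13) = 10 + (34) = 44 m/s.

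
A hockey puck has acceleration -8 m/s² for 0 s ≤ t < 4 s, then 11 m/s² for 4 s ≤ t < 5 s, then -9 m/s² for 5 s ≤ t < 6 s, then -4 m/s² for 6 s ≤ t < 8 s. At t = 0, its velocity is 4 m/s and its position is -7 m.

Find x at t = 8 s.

On each constant-a segment, Δv = aΔt and Δx = v₀Δt + ½aΔt²; chain segment to segment.
0–4 s: v starts 4 m/s; Δx = 4·4 + ½·-8·4² = -48 m; v ends -28 m/s.
4–5 s: v starts -28 m/s; Δx = -28·1 + ½·11·1² = -22.5 m; v ends -17 m/s.
5–6 s: v starts -17 m/s; Δx = -17·1 + ½·-9·1² = -21.5 m; v ends -26 m/s.
6–8 s: v starts -26 m/s; Δx = -26·2 + ½·-4·2² = -60 m; v ends -34 m/s.
x(8) = -7 + Σ Δx = -159 m.

-159 m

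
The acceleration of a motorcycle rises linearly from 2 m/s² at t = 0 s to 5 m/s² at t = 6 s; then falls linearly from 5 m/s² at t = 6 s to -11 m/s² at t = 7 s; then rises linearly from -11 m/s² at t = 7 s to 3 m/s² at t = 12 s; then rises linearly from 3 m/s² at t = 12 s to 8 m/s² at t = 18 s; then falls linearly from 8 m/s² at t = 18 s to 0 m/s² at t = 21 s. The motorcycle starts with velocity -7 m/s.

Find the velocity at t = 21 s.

Δv equals the area under the a-t graph; then v = v₀ + Δv.
0–6 s: ½(2 + 5)(6) = 21 m/s
6–7 s: ½(5 + -11)(1) = -3 m/s
7–12 s: ½(-11 + 3)(5) = -20 m/s
12–18 s: ½(3 + 8)(6) = 33 m/s
18–21 s: ½(8 + 0)(3) = 12 m/s
Δv = 43 m/s, so v(21) = -7 + (43) = 36 m/s.

36 m/s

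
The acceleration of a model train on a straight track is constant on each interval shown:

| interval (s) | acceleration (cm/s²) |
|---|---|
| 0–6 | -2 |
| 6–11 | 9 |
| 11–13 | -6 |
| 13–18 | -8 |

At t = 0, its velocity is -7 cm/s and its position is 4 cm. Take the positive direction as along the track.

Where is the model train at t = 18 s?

-46.5 cm

On each constant-a segment, Δv = aΔt and Δx = v₀Δt + ½aΔt²; chain segment to segment.
0–6 s: v starts -7 cm/s; Δx = -7·6 + ½·-2·6² = -78 cm; v ends -19 cm/s.
6–11 s: v starts -19 cm/s; Δx = -19·5 + ½·9·5² = 17.5 cm; v ends 26 cm/s.
11–13 s: v starts 26 cm/s; Δx = 26·2 + ½·-6·2² = 40 cm; v ends 14 cm/s.
13–18 s: v starts 14 cm/s; Δx = 14·5 + ½·-8·5² = -30 cm; v ends -26 cm/s.
x(18) = 4 + Σ Δx = -46.5 cm.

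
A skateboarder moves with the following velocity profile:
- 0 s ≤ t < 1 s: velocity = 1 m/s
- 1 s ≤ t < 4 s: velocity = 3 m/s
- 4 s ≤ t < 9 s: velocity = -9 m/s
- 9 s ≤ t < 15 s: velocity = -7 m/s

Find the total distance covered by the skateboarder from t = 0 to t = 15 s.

97 m

Distance (not displacement) is the total path length: add the absolute areas under v-t.
0–1 s: |1| × 1 = 1 m
1–4 s: |3| × 3 = 9 m
4–9 s: |-9| × 5 = 45 m
9–15 s: |-7| × 6 = 42 m
Total distance = 97 m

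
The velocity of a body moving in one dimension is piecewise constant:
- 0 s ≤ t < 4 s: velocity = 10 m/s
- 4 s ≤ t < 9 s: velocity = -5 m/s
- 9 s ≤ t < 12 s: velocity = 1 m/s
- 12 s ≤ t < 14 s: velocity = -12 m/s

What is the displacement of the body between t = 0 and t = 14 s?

Net displacement equals the area under the velocity-time graph (areas below the axis count negative).
0–4 s: 10 × 4 = 40 m
4–9 s: -5 × 5 = -25 m
9–12 s: 1 × 3 = 3 m
12–14 s: -12 × 2 = -24 m
Net displacement = -6 m

-6 m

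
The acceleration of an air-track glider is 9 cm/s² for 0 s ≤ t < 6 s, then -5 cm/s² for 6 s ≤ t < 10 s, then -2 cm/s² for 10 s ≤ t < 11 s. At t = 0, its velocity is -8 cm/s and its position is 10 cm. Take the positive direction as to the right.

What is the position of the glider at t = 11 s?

293 cm

On each constant-a segment, Δv = aΔt and Δx = v₀Δt + ½aΔt²; chain segment to segment.
0–6 s: v starts -8 cm/s; Δx = -8·6 + ½·9·6² = 114 cm; v ends 46 cm/s.
6–10 s: v starts 46 cm/s; Δx = 46·4 + ½·-5·4² = 144 cm; v ends 26 cm/s.
10–11 s: v starts 26 cm/s; Δx = 26·1 + ½·-2·1² = 25 cm; v ends 24 cm/s.
x(11) = 10 + Σ Δx = 293 cm.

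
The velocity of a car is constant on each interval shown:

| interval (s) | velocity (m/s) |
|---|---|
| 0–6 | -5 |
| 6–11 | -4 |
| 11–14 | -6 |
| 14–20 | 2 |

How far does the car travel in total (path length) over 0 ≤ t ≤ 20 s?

Distance (not displacement) is the total path length: add the absolute areas under v-t.
0–6 s: |-5| × 6 = 30 m
6–11 s: |-4| × 5 = 20 m
11–14 s: |-6| × 3 = 18 m
14–20 s: |2| × 6 = 12 m
Total distance = 80 m

80 m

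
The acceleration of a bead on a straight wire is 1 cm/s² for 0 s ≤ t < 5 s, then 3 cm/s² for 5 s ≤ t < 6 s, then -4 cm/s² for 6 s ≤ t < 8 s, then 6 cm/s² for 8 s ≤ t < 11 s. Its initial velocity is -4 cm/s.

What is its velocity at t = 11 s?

Δv equals the area under the a-t graph; then v = v₀ + Δv.
0–5 s: 1 × 5 = 5 cm/s
5–6 s: 3 × 1 = 3 cm/s
6–8 s: -4 × 2 = -8 cm/s
8–11 s: 6 × 3 = 18 cm/s
Δv = 18 cm/s, so v(11) = -4 + (18) = 14 cm/s.

14 cm/s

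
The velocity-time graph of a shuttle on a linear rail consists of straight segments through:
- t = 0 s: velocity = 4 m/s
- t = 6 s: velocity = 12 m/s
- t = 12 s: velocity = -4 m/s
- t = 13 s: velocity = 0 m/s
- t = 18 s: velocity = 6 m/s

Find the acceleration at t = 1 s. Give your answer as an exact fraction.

Acceleration is the slope of the v-t graph on 0–6 s: (12 − 4)/(6 − 0) = 4/3 m/s².

4/3 m/s²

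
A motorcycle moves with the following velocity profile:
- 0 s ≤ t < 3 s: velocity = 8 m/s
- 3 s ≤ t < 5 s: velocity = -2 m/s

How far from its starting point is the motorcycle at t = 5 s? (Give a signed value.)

Net displacement equals the area under the velocity-time graph (areas below the axis count negative).
0–3 s: 8 × 3 = 24 m
3–5 s: -2 × 2 = -4 m
Net displacement = 20 m

20 m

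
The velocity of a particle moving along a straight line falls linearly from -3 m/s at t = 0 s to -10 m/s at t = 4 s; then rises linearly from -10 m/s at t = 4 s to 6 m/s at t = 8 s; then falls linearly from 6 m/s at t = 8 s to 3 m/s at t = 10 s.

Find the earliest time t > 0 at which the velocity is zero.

t = 6.5 s

v changes sign on 4–8 s (from -10 to 6); the graph is linear there, so v = 0 at t = 4 + (10)·(8 − 4)/(6 − -10) = 6.5 s.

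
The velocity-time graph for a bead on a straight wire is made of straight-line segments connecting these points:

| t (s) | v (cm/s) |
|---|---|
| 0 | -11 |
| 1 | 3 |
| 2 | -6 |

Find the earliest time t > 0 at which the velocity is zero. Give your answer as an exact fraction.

v changes sign on 0–1 s (from -11 to 3); the graph is linear there, so v = 0 at t = 0 + (11)·(1 − 0)/(3 − -11) = 11/14 s.

t = 11/14 s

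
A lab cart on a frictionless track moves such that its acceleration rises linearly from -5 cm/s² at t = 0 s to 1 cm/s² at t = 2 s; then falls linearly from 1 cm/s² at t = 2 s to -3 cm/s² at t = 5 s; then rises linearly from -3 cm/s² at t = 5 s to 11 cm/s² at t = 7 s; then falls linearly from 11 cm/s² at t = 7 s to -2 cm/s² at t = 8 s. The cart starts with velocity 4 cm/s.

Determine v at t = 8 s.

Δv equals the area under the a-t graph; then v = v₀ + Δv.
0–2 s: ½(-5 + 1)(2) = -4 cm/s
2–5 s: ½(1 + -3)(3) = -3 cm/s
5–7 s: ½(-3 + 11)(2) = 8 cm/s
7–8 s: ½(11 + -2)(1) = 4.5 cm/s
Δv = 5.5 cm/s, so v(8) = 4 + (5.5) = 9.5 cm/s.

9.5 cm/s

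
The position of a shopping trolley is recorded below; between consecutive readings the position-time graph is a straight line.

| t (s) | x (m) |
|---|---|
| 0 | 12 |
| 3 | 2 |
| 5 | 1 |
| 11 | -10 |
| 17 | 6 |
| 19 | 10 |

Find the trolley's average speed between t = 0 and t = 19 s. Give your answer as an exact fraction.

Average speed = (total path length)/(elapsed time); on a piecewise-linear x-t graph the path length is Σ|Δx|.
0–3 s: |Δx| = |2 − 12| = 10 m
3–5 s: |Δx| = |1 − 2| = 1 m
5–11 s: |Δx| = |-10 − 1| = 11 m
11–17 s: |Δx| = |6 − -10| = 16 m
17–19 s: |Δx| = |10 − 6| = 4 m
Total path = 42 m; average speed = 42/19 = 42/19 m/s.

42/19 m/s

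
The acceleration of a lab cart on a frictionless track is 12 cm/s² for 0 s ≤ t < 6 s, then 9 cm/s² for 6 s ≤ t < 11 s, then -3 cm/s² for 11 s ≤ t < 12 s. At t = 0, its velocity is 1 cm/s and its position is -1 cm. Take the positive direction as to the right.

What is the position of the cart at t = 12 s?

815 cm

On each constant-a segment, Δv = aΔt and Δx = v₀Δt + ½aΔt²; chain segment to segment.
0–6 s: v starts 1 cm/s; Δx = 1·6 + ½·12·6² = 222 cm; v ends 73 cm/s.
6–11 s: v starts 73 cm/s; Δx = 73·5 + ½·9·5² = 477.5 cm; v ends 118 cm/s.
11–12 s: v starts 118 cm/s; Δx = 118·1 + ½·-3·1² = 116.5 cm; v ends 115 cm/s.
x(12) = -1 + Σ Δx = 815 cm.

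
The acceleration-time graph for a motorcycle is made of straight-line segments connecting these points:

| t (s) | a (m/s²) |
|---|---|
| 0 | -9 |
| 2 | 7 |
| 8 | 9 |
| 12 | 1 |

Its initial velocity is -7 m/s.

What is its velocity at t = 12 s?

59 m/s

Δv equals the area under the a-t graph; then v = v₀ + Δv.
0–2 s: ½(-9 + 7)(2) = -2 m/s
2–8 s: ½(7 + 9)(6) = 48 m/s
8–12 s: ½(9 + 1)(4) = 20 m/s
Δv = 66 m/s, so v(12) = -7 + (66) = 59 m/s.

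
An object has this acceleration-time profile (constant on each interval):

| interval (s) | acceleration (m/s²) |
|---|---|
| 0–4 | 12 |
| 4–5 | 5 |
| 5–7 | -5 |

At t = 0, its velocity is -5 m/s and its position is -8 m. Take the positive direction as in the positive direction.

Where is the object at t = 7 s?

On each constant-a segment, Δv = aΔt and Δx = v₀Δt + ½aΔt²; chain segment to segment.
0–4 s: v starts -5 m/s; Δx = -5·4 + ½·12·4² = 76 m; v ends 43 m/s.
4–5 s: v starts 43 m/s; Δx = 43·1 + ½·5·1² = 45.5 m; v ends 48 m/s.
5–7 s: v starts 48 m/s; Δx = 48·2 + ½·-5·2² = 86 m; v ends 38 m/s.
x(7) = -8 + Σ Δx = 199.5 m.

199.5 m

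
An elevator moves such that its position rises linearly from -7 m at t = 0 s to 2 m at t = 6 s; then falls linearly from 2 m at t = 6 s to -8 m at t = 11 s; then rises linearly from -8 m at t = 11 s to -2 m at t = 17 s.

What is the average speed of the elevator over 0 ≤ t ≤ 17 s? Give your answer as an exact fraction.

25/17 m/s

Average speed = (total path length)/(elapsed time); on a piecewise-linear x-t graph the path length is Σ|Δx|.
0–6 s: |Δx| = |2 − -7| = 9 m
6–11 s: |Δx| = |-8 − 2| = 10 m
11–17 s: |Δx| = |-2 − -8| = 6 m
Total path = 25 m; average speed = 25/17 = 25/17 m/s.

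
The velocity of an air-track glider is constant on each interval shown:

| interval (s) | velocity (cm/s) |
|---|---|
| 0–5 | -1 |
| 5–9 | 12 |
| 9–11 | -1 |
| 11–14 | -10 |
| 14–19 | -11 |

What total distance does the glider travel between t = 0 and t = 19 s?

140 cm

Total distance travelled is ∫|v| dt — sum the magnitudes of each area piece.
0–5 s: |-1| × 5 = 5 cm
5–9 s: |12| × 4 = 48 cm
9–11 s: |-1| × 2 = 2 cm
11–14 s: |-10| × 3 = 30 cm
14–19 s: |-11| × 5 = 55 cm
Total distance = 140 cm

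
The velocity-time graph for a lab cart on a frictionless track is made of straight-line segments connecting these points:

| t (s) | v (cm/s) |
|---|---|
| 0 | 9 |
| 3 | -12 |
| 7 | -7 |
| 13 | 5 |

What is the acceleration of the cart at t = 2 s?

Acceleration is the slope of the v-t graph on 0–3 s: (-12 − 9)/(3 − 0) = -7 cm/s².

-7 cm/s²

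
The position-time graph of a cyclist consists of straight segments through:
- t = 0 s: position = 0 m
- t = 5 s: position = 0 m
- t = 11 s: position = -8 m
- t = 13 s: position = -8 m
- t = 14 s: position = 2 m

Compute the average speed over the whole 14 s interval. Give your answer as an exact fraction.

Average speed = (total path length)/(elapsed time); on a piecewise-linear x-t graph the path length is Σ|Δx|.
0–5 s: |Δx| = |0 − 0| = 0 m
5–11 s: |Δx| = |-8 − 0| = 8 m
11–13 s: |Δx| = |-8 − -8| = 0 m
13–14 s: |Δx| = |2 − -8| = 10 m
Total path = 18 m; average speed = 18/14 = 9/7 m/s.

9/7 m/s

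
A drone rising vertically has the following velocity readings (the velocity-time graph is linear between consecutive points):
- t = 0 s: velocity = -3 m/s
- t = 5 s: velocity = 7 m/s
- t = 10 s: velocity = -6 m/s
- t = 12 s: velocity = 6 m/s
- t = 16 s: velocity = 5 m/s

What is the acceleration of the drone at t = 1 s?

Acceleration is the slope of the v-t graph on 0–5 s: (7 − -3)/(5 − 0) = 2 m/s².

2 m/s²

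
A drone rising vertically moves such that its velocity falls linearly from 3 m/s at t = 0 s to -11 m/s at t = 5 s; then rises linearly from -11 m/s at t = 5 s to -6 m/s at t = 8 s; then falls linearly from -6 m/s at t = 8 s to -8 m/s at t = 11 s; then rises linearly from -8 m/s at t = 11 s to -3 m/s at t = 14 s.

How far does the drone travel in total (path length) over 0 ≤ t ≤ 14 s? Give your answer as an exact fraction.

Total distance travelled is ∫|v| dt — sum the magnitudes of each area piece.
0–5 s: v = 0 at t = 15/14 s; triangle areas 45/28 + 605/28 = 325/14 m
5–8 s: |½(-11 + -6)(3)| = 25.5 m
8–11 s: |½(-6 + -8)(3)| = 21 m
11–14 s: |½(-8 + -3)(3)| = 16.5 m
Total distance = 1207/14 m

1207/14 m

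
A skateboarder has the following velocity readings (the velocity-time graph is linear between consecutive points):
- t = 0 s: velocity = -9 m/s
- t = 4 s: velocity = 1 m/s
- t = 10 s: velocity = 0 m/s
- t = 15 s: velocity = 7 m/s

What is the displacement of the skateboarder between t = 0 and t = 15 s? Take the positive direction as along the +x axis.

Displacement is the signed area under the v-t curve.
0–4 s: ½(-9 + 1)(4) = -16 m
4–10 s: ½(1 + 0)(6) = 3 m
10–15 s: ½(0 + 7)(5) = 17.5 m
Net displacement = 4.5 m

4.5 m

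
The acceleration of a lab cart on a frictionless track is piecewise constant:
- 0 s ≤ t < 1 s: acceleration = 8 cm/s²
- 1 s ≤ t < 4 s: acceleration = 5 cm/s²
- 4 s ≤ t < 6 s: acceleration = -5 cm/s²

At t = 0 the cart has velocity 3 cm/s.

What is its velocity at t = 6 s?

16 cm/s

Δv equals the area under the a-t graph; then v = v₀ + Δv.
0–1 s: 8 × 1 = 8 cm/s
1–4 s: 5 × 3 = 15 cm/s
4–6 s: -5 × 2 = -10 cm/s
Δv = 13 cm/s, so v(6) = 3 + (13) = 16 cm/s.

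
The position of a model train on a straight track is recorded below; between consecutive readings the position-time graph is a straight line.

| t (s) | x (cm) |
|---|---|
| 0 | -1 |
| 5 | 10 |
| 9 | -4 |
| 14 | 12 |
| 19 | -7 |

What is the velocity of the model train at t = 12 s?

3.2 cm/s

Velocity is the slope of the x-t graph on 9–14 s: (12 − -4)/(14 − 9) = 3.2 cm/s.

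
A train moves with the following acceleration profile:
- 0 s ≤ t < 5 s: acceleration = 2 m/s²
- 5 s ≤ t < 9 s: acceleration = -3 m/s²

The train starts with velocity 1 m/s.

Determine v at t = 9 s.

Δv equals the area under the a-t graph; then v = v₀ + Δv.
0–5 s: 2 × 5 = 10 m/s
5–9 s: -3 × 4 = -12 m/s
Δv = -2 m/s, so v(9) = 1 + (-2) = -1 m/s.

-1 m/s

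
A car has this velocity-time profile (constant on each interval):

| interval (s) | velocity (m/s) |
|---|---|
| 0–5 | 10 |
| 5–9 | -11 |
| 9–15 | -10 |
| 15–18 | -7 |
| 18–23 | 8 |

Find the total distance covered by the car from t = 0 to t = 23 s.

Total distance travelled is ∫|v| dt — sum the magnitudes of each area piece.
0–5 s: |10| × 5 = 50 m
5–9 s: |-11| × 4 = 44 m
9–15 s: |-10| × 6 = 60 m
15–18 s: |-7| × 3 = 21 m
18–23 s: |8| × 5 = 40 m
Total distance = 215 m

215 m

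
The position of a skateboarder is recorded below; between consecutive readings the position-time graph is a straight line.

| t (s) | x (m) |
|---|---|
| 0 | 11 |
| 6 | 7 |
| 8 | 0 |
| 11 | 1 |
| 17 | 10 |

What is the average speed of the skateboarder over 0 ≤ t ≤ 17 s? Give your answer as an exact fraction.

21/17 m/s

Average speed = (total path length)/(elapsed time); on a piecewise-linear x-t graph the path length is Σ|Δx|.
0–6 s: |Δx| = |7 − 11| = 4 m
6–8 s: |Δx| = |0 − 7| = 7 m
8–11 s: |Δx| = |1 − 0| = 1 m
11–17 s: |Δx| = |10 − 1| = 9 m
Total path = 21 m; average speed = 21/17 = 21/17 m/s.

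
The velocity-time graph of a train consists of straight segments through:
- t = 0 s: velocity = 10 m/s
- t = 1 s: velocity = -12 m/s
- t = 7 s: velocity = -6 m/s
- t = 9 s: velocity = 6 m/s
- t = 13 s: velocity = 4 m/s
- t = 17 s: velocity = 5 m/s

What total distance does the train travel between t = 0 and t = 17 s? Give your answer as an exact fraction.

Total distance travelled is ∫|v| dt — sum the magnitudes of each area piece.
0–1 s: v = 0 at t = 5/11 s; triangle areas 25/11 + 36/11 = 61/11 m
1–7 s: |½(-12 + -6)(6)| = 54 m
7–9 s: v = 0 at t = 8 s; triangle areas 3 + 3 = 6 m
9–13 s: |½(6 + 4)(4)| = 20 m
13–17 s: |½(4 + 5)(4)| = 18 m
Total distance = 1139/11 m

1139/11 m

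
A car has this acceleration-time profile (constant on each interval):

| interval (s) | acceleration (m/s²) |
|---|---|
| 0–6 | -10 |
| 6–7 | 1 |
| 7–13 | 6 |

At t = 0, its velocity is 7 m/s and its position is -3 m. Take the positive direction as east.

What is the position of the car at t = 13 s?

On each constant-a segment, Δv = aΔt and Δx = v₀Δt + ½aΔt²; chain segment to segment.
0–6 s: v starts 7 m/s; Δx = 7·6 + ½·-10·6² = -138 m; v ends -53 m/s.
6–7 s: v starts -53 m/s; Δx = -53·1 + ½·1·1² = -52.5 m; v ends -52 m/s.
7–13 s: v starts -52 m/s; Δx = -52·6 + ½·6·6² = -204 m; v ends -16 m/s.
x(13) = -3 + Σ Δx = -397.5 m.

-397.5 m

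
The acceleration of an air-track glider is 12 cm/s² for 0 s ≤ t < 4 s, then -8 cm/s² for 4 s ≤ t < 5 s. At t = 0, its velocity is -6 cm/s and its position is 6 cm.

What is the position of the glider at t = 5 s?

116 cm

On each constant-a segment, Δv = aΔt and Δx = v₀Δt + ½aΔt²; chain segment to segment.
0–4 s: v starts -6 cm/s; Δx = -6·4 + ½·12·4² = 72 cm; v ends 42 cm/s.
4–5 s: v starts 42 cm/s; Δx = 42·1 + ½·-8·1² = 38 cm; v ends 34 cm/s.
x(5) = 6 + Σ Δx = 116 cm.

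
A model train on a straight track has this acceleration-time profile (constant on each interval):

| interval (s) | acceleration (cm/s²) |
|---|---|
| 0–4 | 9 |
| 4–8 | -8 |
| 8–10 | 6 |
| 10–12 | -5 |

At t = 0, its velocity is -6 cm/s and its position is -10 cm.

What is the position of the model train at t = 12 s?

112 cm

On each constant-a segment, Δv = aΔt and Δx = v₀Δt + ½aΔt²; chain segment to segment.
0–4 s: v starts -6 cm/s; Δx = -6·4 + ½·9·4² = 48 cm; v ends 30 cm/s.
4–8 s: v starts 30 cm/s; Δx = 30·4 + ½·-8·4² = 56 cm; v ends -2 cm/s.
8–10 s: v starts -2 cm/s; Δx = -2·2 + ½·6·2² = 8 cm; v ends 10 cm/s.
10–12 s: v starts 10 cm/s; Δx = 10·2 + ½·-5·2² = 10 cm; v ends 0 cm/s.
x(12) = -10 + Σ Δx = 112 cm.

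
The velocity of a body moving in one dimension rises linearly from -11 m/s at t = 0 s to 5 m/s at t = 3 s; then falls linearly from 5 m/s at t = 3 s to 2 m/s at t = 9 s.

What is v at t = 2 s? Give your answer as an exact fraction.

On 0–3 s the graph is linear from -11 to 5 m/s: v(2) = -11 + (5 − -11)·(2 − 0)/(3 − 0) = -1/3 m/s.

-1/3 m/s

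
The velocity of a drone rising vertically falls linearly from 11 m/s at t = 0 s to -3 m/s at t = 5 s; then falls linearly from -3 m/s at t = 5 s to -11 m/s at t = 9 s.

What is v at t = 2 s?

5.4 m/s

On 0–5 s the graph is linear from 11 to -3 m/s: v(2) = 11 + (-3 − 11)·(2 − 0)/(5 − 0) = 5.4 m/s.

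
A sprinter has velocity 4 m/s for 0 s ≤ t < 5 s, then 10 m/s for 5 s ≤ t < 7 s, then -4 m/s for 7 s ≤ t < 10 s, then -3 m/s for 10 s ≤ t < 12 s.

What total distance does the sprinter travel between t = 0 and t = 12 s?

Total distance travelled is ∫|v| dt — sum the magnitudes of each area piece.
0–5 s: |4| × 5 = 20 m
5–7 s: |10| × 2 = 20 m
7–10 s: |-4| × 3 = 12 m
10–12 s: |-3| × 2 = 6 m
Total distance = 58 m

58 m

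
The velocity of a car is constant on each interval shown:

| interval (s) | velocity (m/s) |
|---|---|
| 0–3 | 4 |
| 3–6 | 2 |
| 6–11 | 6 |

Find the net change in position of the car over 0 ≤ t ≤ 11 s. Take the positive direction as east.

Displacement is the signed area under the v-t curve.
0–3 s: 4 × 3 = 12 m
3–6 s: 2 × 3 = 6 m
6–11 s: 6 × 5 = 30 m
Net displacement = 48 m

48 m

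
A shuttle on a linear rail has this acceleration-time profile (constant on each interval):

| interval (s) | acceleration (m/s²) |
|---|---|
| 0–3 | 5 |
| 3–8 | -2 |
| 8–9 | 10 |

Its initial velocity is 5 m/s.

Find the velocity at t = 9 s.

Δv equals the area under the a-t graph; then v = v₀ + Δv.
0–3 s: 5 × 3 = 15 m/s
3–8 s: -2 × 5 = -10 m/s
8–9 s: 10 × 1 = 10 m/s
Δv = 15 m/s, so v(9) = 5 + (15) = 20 m/s.

20 m/s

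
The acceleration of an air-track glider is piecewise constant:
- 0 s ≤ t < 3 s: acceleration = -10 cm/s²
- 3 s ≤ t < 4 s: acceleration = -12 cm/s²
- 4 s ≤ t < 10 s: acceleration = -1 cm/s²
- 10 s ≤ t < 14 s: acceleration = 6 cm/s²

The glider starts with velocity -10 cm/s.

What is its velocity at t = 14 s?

-34 cm/s

Δv equals the area under the a-t graph; then v = v₀ + Δv.
0–3 s: -10 × 3 = -30 cm/s
3–4 s: -12 × 1 = -12 cm/s
4–10 s: -1 × 6 = -6 cm/s
10–14 s: 6 × 4 = 24 cm/s
Δv = -24 cm/s, so v(14) = -10 + (-24) = -34 cm/s.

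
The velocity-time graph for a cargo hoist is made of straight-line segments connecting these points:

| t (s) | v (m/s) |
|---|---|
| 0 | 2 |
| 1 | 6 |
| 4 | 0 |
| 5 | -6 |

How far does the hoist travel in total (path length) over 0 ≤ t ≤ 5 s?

Distance (not displacement) is the total path length: add the absolute areas under v-t.
0–1 s: |½(2 + 6)(1)| = 4 m
1–4 s: |½(6 + 0)(3)| = 9 m
4–5 s: |½(0 + -6)(1)| = 3 m
Total distance = 16 m

16 m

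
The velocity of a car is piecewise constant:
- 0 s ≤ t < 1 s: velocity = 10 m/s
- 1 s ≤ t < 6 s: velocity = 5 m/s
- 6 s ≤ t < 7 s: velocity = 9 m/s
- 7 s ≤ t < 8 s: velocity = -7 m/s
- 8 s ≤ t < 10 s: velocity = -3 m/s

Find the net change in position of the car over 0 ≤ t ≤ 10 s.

31 m

Net displacement equals the area under the velocity-time graph (areas below the axis count negative).
0–1 s: 10 × 1 = 10 m
1–6 s: 5 × 5 = 25 m
6–7 s: 9 × 1 = 9 m
7–8 s: -7 × 1 = -7 m
8–10 s: -3 × 2 = -6 m
Net displacement = 31 m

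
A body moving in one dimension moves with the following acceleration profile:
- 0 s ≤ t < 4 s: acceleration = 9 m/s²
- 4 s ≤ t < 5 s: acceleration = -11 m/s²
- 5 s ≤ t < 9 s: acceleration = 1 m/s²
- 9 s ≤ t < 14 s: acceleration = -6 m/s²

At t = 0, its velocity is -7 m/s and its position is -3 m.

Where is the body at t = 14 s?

179.5 m

On each constant-a segment, Δv = aΔt and Δx = v₀Δt + ½aΔt²; chain segment to segment.
0–4 s: v starts -7 m/s; Δx = -7·4 + ½·9·4² = 44 m; v ends 29 m/s.
4–5 s: v starts 29 m/s; Δx = 29·1 + ½·-11·1² = 23.5 m; v ends 18 m/s.
5–9 s: v starts 18 m/s; Δx = 18·4 + ½·1·4² = 80 m; v ends 22 m/s.
9–14 s: v starts 22 m/s; Δx = 22·5 + ½·-6·5² = 35 m; v ends -8 m/s.
x(14) = -3 + Σ Δx = 179.5 m.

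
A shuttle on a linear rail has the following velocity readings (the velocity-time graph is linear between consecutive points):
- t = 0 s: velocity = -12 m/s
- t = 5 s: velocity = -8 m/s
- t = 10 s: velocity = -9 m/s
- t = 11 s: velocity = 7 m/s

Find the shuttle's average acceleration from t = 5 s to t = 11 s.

2.5 m/s²

Average acceleration = Δv/Δt = (7 − -8)/(11 − 5) = 2.5 m/s².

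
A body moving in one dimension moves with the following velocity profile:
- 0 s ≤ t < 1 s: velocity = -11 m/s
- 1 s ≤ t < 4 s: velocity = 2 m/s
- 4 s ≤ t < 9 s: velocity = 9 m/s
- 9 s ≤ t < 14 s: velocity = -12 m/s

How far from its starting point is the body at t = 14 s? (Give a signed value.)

Net displacement equals the area under the velocity-time graph (areas below the axis count negative).
0–1 s: -11 × 1 = -11 m
1–4 s: 2 × 3 = 6 m
4–9 s: 9 × 5 = 45 m
9–14 s: -12 × 5 = -60 m
Net displacement = -20 m

-20 m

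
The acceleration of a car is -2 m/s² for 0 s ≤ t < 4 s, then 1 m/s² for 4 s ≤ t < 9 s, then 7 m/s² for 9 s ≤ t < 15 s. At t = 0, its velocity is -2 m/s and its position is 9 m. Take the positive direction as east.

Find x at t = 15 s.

43.5 m

On each constant-a segment, Δv = aΔt and Δx = v₀Δt + ½aΔt²; chain segment to segment.
0–4 s: v starts -2 m/s; Δx = -2·4 + ½·-2·4² = -24 m; v ends -10 m/s.
4–9 s: v starts -10 m/s; Δx = -10·5 + ½·1·5² = -37.5 m; v ends -5 m/s.
9–15 s: v starts -5 m/s; Δx = -5·6 + ½·7·6² = 96 m; v ends 37 m/s.
x(15) = 9 + Σ Δx = 43.5 m.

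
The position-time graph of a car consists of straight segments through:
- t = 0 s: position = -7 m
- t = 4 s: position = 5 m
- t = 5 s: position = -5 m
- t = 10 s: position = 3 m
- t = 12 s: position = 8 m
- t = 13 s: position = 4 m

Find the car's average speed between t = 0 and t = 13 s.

Average speed = (total path length)/(elapsed time); on a piecewise-linear x-t graph the path length is Σ|Δx|.
0–4 s: |Δx| = |5 − -7| = 12 m
4–5 s: |Δx| = |-5 − 5| = 10 m
5–10 s: |Δx| = |3 − -5| = 8 m
10–12 s: |Δx| = |8 − 3| = 5 m
12–13 s: |Δx| = |4 − 8| = 4 m
Total path = 39 m; average speed = 39/13 = 3 m/s.

3 m/s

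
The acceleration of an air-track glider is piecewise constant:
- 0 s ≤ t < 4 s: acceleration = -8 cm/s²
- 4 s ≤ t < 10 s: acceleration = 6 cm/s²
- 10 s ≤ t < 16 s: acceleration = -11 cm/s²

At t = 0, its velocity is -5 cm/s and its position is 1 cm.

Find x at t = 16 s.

-401 cm

On each constant-a segment, Δv = aΔt and Δx = v₀Δt + ½aΔt²; chain segment to segment.
0–4 s: v starts -5 cm/s; Δx = -5·4 + ½·-8·4² = -84 cm; v ends -37 cm/s.
4–10 s: v starts -37 cm/s; Δx = -37·6 + ½·6·6² = -114 cm; v ends -1 cm/s.
10–16 s: v starts -1 cm/s; Δx = -1·6 + ½·-11·6² = -204 cm; v ends -67 cm/s.
x(16) = 1 + Σ Δx = -401 cm.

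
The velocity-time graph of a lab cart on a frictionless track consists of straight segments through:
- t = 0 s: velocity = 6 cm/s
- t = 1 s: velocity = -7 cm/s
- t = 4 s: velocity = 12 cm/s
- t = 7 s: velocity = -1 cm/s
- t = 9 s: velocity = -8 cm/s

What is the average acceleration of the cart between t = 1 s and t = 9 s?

-0.125 cm/s²

Average acceleration = Δv/Δt = (-8 − -7)/(9 − 1) = -0.125 cm/s².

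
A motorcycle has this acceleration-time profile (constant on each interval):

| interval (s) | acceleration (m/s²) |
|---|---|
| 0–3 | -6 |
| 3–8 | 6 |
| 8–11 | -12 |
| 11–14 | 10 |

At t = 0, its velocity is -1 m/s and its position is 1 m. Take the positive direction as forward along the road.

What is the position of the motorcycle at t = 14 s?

-100 m

On each constant-a segment, Δv = aΔt and Δx = v₀Δt + ½aΔt²; chain segment to segment.
0–3 s: v starts -1 m/s; Δx = -1·3 + ½·-6·3² = -30 m; v ends -19 m/s.
3–8 s: v starts -19 m/s; Δx = -19·5 + ½·6·5² = -20 m; v ends 11 m/s.
8–11 s: v starts 11 m/s; Δx = 11·3 + ½·-12·3² = -21 m; v ends -25 m/s.
11–14 s: v starts -25 m/s; Δx = -25·3 + ½·10·3² = -30 m; v ends 5 m/s.
x(14) = 1 + Σ Δx = -100 m.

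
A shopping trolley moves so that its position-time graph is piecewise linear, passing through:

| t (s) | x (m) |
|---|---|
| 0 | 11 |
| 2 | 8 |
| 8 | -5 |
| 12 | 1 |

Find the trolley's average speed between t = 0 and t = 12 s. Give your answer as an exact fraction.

Average speed = (total path length)/(elapsed time); on a piecewise-linear x-t graph the path length is Σ|Δx|.
0–2 s: |Δx| = |8 − 11| = 3 m
2–8 s: |Δx| = |-5 − 8| = 13 m
8–12 s: |Δx| = |1 − -5| = 6 m
Total path = 22 m; average speed = 22/12 = 11/6 m/s.

11/6 m/s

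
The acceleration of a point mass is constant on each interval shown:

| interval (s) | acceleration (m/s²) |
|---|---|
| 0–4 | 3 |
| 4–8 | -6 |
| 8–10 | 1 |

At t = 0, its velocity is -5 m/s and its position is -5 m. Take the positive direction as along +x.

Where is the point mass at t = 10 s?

On each constant-a segment, Δv = aΔt and Δx = v₀Δt + ½aΔt²; chain segment to segment.
0–4 s: v starts -5 m/s; Δx = -5·4 + ½·3·4² = 4 m; v ends 7 m/s.
4–8 s: v starts 7 m/s; Δx = 7·4 + ½·-6·4² = -20 m; v ends -17 m/s.
8–10 s: v starts -17 m/s; Δx = -17·2 + ½·1·2² = -32 m; v ends -15 m/s.
x(10) = -5 + Σ Δx = -53 m.

-53 m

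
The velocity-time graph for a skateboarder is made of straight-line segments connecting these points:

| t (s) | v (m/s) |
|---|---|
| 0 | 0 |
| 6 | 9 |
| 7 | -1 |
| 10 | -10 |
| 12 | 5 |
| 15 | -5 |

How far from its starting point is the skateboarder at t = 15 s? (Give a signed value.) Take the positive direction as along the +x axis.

9.5 m

Net displacement equals the area under the velocity-time graph (areas below the axis count negative).
0–6 s: ½(0 + 9)(6) = 27 m
6–7 s: ½(9 + -1)(1) = 4 m
7–10 s: ½(-1 + -10)(3) = -16.5 m
10–12 s: ½(-10 + 5)(2) = -5 m
12–15 s: ½(5 + -5)(3) = 0 m
Net displacement = 9.5 m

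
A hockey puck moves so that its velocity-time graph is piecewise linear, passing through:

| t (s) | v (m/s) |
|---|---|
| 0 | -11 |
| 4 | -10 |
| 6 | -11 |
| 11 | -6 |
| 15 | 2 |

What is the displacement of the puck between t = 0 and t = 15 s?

-113.5 m

Displacement is the signed area under the v-t curve.
0–4 s: ½(-11 + -10)(4) = -42 m
4–6 s: ½(-10 + -11)(2) = -21 m
6–11 s: ½(-11 + -6)(5) = -42.5 m
11–15 s: ½(-6 + 2)(4) = -8 m
Net displacement = -113.5 m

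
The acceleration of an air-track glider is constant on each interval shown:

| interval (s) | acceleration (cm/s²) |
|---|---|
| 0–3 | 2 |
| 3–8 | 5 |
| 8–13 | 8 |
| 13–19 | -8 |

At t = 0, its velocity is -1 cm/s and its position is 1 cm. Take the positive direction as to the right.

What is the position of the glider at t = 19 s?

620.5 cm

On each constant-a segment, Δv = aΔt and Δx = v₀Δt + ½aΔt²; chain segment to segment.
0–3 s: v starts -1 cm/s; Δx = -1·3 + ½·2·3² = 6 cm; v ends 5 cm/s.
3–8 s: v starts 5 cm/s; Δx = 5·5 + ½·5·5² = 87.5 cm; v ends 30 cm/s.
8–13 s: v starts 30 cm/s; Δx = 30·5 + ½·8·5² = 250 cm; v ends 70 cm/s.
13–19 s: v starts 70 cm/s; Δx = 70·6 + ½·-8·6² = 276 cm; v ends 22 cm/s.
x(19) = 1 + Σ Δx = 620.5 cm.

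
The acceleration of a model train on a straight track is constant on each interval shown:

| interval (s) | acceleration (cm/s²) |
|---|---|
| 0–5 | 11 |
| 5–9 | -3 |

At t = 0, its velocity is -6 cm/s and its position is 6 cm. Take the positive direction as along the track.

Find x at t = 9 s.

285.5 cm

On each constant-a segment, Δv = aΔt and Δx = v₀Δt + ½aΔt²; chain segment to segment.
0–5 s: v starts -6 cm/s; Δx = -6·5 + ½·11·5² = 107.5 cm; v ends 49 cm/s.
5–9 s: v starts 49 cm/s; Δx = 49·4 + ½·-3·4² = 172 cm; v ends 37 cm/s.
x(9) = 6 + Σ Δx = 285.5 cm.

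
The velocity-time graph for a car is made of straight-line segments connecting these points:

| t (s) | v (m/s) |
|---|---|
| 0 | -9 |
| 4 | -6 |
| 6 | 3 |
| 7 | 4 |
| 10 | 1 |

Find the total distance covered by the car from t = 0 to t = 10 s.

Distance (not displacement) is the total path length: add the absolute areas under v-t.
0–4 s: |½(-9 + -6)(4)| = 30 m
4–6 s: v = 0 at t = 16/3 s; triangle areas 4 + 1 = 5 m
6–7 s: |½(3 + 4)(1)| = 3.5 m
7–10 s: |½(4 + 1)(3)| = 7.5 m
Total distance = 46 m

46 m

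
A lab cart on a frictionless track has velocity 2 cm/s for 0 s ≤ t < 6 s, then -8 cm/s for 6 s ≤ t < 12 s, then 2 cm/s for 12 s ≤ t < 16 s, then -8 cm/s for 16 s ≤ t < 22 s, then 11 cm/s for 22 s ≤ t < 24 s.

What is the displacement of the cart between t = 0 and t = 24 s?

-54 cm

Net displacement equals the area under the velocity-time graph (areas below the axis count negative).
0–6 s: 2 × 6 = 12 cm
6–12 s: -8 × 6 = -48 cm
12–16 s: 2 × 4 = 8 cm
16–22 s: -8 × 6 = -48 cm
22–24 s: 11 × 2 = 22 cm
Net displacement = -54 cm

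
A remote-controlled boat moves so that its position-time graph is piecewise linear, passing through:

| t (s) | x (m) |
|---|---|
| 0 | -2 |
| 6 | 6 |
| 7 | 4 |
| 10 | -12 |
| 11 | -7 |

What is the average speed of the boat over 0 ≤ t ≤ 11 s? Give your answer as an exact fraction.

31/11 m/s

Average speed = (total path length)/(elapsed time); on a piecewise-linear x-t graph the path length is Σ|Δx|.
0–6 s: |Δx| = |6 − -2| = 8 m
6–7 s: |Δx| = |4 − 6| = 2 m
7–10 s: |Δx| = |-12 − 4| = 16 m
10–11 s: |Δx| = |-7 − -12| = 5 m
Total path = 31 m; average speed = 31/11 = 31/11 m/s.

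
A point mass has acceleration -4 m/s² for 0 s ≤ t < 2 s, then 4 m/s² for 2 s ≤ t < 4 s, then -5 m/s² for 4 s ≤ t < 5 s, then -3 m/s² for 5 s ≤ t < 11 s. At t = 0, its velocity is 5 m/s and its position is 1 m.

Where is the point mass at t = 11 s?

-46.5 m

On each constant-a segment, Δv = aΔt and Δx = v₀Δt + ½aΔt²; chain segment to segment.
0–2 s: v starts 5 m/s; Δx = 5·2 + ½·-4·2² = 2 m; v ends -3 m/s.
2–4 s: v starts -3 m/s; Δx = -3·2 + ½·4·2² = 2 m; v ends 5 m/s.
4–5 s: v starts 5 m/s; Δx = 5·1 + ½·-5·1² = 2.5 m; v ends 0 m/s.
5–11 s: v starts 0 m/s; Δx = 0·6 + ½·-3·6² = -54 m; v ends -18 m/s.
x(11) = 1 + Σ Δx = -46.5 m.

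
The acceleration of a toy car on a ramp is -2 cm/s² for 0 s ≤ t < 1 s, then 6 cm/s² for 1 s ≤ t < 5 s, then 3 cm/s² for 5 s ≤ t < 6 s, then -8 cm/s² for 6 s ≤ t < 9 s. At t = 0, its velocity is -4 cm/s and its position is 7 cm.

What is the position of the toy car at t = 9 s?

On each constant-a segment, Δv = aΔt and Δx = v₀Δt + ½aΔt²; chain segment to segment.
0–1 s: v starts -4 cm/s; Δx = -4·1 + ½·-2·1² = -5 cm; v ends -6 cm/s.
1–5 s: v starts -6 cm/s; Δx = -6·4 + ½·6·4² = 24 cm; v ends 18 cm/s.
5–6 s: v starts 18 cm/s; Δx = 18·1 + ½·3·1² = 19.5 cm; v ends 21 cm/s.
6–9 s: v starts 21 cm/s; Δx = 21·3 + ½·-8·3² = 27 cm; v ends -3 cm/s.
x(9) = 7 + Σ Δx = 72.5 cm.

72.5 cm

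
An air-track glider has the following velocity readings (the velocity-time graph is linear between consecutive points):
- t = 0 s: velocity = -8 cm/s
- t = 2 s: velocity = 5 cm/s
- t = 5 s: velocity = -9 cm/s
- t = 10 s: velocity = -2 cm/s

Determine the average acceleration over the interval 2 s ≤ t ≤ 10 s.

-0.875 cm/s²

Average acceleration = Δv/Δt = (-2 − 5)/(10 − 2) = -0.875 cm/s².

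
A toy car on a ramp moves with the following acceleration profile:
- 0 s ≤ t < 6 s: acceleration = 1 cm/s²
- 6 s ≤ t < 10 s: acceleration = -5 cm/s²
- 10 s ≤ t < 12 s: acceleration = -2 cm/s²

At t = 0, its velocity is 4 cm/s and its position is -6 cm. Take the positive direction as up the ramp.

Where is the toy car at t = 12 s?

12 cm

On each constant-a segment, Δv = aΔt and Δx = v₀Δt + ½aΔt²; chain segment to segment.
0–6 s: v starts 4 cm/s; Δx = 4·6 + ½·1·6² = 42 cm; v ends 10 cm/s.
6–10 s: v starts 10 cm/s; Δx = 10·4 + ½·-5·4² = 0 cm; v ends -10 cm/s.
10–12 s: v starts -10 cm/s; Δx = -10·2 + ½·-2·2² = -24 cm; v ends -14 cm/s.
x(12) = -6 + Σ Δx = 12 cm.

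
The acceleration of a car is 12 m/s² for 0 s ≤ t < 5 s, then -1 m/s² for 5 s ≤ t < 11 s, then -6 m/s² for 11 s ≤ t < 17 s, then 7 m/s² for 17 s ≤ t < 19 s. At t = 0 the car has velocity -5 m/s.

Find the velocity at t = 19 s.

27 m/s

Δv equals the area under the a-t graph; then v = v₀ + Δv.
0–5 s: 12 × 5 = 60 m/s
5–11 s: -1 × 6 = -6 m/s
11–17 s: -6 × 6 = -36 m/s
17–19 s: 7 × 2 = 14 m/s
Δv = 32 m/s, so v(19) = -5 + (32) = 27 m/s.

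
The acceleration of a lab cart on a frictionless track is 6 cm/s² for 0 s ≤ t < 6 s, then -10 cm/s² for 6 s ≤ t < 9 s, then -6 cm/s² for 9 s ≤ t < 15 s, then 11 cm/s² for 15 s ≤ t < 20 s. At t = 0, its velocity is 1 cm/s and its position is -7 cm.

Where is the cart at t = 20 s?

99.5 cm

On each constant-a segment, Δv = aΔt and Δx = v₀Δt + ½aΔt²; chain segment to segment.
0–6 s: v starts 1 cm/s; Δx = 1·6 + ½·6·6² = 114 cm; v ends 37 cm/s.
6–9 s: v starts 37 cm/s; Δx = 37·3 + ½·-10·3² = 66 cm; v ends 7 cm/s.
9–15 s: v starts 7 cm/s; Δx = 7·6 + ½·-6·6² = -66 cm; v ends -29 cm/s.
15–20 s: v starts -29 cm/s; Δx = -29·5 + ½·11·5² = -7.5 cm; v ends 26 cm/s.
x(20) = -7 + Σ Δx = 99.5 cm.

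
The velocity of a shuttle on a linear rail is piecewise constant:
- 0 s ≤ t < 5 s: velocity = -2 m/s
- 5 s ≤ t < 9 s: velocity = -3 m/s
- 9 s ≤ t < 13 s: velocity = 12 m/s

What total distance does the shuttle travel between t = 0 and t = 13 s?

70 m

Total distance travelled is ∫|v| dt — sum the magnitudes of each area piece.
0–5 s: |-2| × 5 = 10 m
5–9 s: |-3| × 4 = 12 m
9–13 s: |12| × 4 = 48 m
Total distance = 70 m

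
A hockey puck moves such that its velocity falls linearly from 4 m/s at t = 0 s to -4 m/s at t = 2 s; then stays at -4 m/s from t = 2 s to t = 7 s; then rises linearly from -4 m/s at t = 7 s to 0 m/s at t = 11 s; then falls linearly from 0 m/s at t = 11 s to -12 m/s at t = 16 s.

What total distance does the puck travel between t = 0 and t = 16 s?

Distance (not displacement) is the total path length: add the absolute areas under v-t.
0–2 s: v = 0 at t = 1 s; triangle areas 2 + 2 = 4 m
2–7 s: |-4| × 5 = 20 m
7–11 s: |½(-4 + 0)(4)| = 8 m
11–16 s: |½(0 + -12)(5)| = 30 m
Total distance = 62 m

62 m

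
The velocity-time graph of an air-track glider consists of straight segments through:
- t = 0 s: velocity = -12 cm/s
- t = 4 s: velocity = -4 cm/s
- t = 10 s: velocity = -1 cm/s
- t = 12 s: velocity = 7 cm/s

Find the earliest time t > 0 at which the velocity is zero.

v changes sign on 10–12 s (from -1 to 7); the graph is linear there, so v = 0 at t = 10 + (1)·(12 − 10)/(7 − -1) = 10.25 s.

t = 10.25 s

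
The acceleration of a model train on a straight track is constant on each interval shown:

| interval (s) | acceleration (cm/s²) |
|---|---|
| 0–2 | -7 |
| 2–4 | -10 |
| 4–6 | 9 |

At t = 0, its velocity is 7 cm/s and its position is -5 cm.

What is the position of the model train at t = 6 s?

-75 cm

On each constant-a segment, Δv = aΔt and Δx = v₀Δt + ½aΔt²; chain segment to segment.
0–2 s: v starts 7 cm/s; Δx = 7·2 + ½·-7·2² = 0 cm; v ends -7 cm/s.
2–4 s: v starts -7 cm/s; Δx = -7·2 + ½·-10·2² = -34 cm; v ends -27 cm/s.
4–6 s: v starts -27 cm/s; Δx = -27·2 + ½·9·2² = -36 cm; v ends -9 cm/s.
x(6) = -5 + Σ Δx = -75 cm.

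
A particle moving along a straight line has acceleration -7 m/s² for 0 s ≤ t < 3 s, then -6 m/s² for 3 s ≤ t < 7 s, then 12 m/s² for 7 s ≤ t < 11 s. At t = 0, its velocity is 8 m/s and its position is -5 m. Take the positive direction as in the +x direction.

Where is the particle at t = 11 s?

-164.5 m

On each constant-a segment, Δv = aΔt and Δx = v₀Δt + ½aΔt²; chain segment to segment.
0–3 s: v starts 8 m/s; Δx = 8·3 + ½·-7·3² = -7.5 m; v ends -13 m/s.
3–7 s: v starts -13 m/s; Δx = -13·4 + ½·-6·4² = -100 m; v ends -37 m/s.
7–11 s: v starts -37 m/s; Δx = -37·4 + ½·12·4² = -52 m; v ends 11 m/s.
x(11) = -5 + Σ Δx = -164.5 m.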